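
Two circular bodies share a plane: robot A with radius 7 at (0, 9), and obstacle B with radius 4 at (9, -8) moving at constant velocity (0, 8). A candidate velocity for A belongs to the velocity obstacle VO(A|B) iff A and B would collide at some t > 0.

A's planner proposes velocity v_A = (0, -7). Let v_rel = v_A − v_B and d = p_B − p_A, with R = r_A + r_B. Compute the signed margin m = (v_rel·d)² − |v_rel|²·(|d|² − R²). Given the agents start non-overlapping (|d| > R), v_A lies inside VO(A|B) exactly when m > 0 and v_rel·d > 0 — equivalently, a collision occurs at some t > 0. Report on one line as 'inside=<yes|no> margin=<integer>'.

d = (9, -17),  |d|² = 370;  R = 7+4 = 11,  c = 370−11² = 249
v_rel = (0, -15),  |v_rel|² = 225;  v_rel·d = (0)·(9) + (-15)·(-17) = 255
225·t² − 510·t + 249 = 0  ⇒  m = 255² − 225·249 = 9000
m = 9000 > 0,  v_rel·d = 255 > 0  ⇒  inside

inside=yes margin=9000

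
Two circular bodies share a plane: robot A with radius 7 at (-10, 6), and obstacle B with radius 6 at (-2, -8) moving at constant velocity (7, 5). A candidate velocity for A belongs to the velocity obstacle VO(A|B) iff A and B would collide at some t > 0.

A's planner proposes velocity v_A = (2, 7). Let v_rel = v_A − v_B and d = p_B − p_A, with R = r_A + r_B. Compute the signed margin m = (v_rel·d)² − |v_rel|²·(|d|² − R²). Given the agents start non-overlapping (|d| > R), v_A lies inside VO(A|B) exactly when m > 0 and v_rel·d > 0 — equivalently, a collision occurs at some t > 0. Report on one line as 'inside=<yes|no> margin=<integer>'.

d = (8, -14),  |d|² = 260;  R = 7+6 = 13,  c = 260−13² = 91
v_rel = (-5, 2),  |v_rel|² = 29;  v_rel·d = (-5)·(8) + (2)·(-14) = -68
29·t² + 136·t + 91 = 0  ⇒  m = (-68)² − 29·91 = 1985
m = 1985 > 0,  v_rel·d = -68 < 0  ⇒  outside

inside=no margin=1985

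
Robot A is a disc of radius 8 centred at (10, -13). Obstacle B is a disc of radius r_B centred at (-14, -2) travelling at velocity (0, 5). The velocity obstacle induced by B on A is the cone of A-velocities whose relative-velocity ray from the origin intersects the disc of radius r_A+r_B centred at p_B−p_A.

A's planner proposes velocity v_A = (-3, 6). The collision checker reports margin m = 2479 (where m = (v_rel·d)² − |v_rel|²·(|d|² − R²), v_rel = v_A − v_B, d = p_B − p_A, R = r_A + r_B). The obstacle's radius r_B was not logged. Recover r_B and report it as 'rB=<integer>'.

m = 2479
d = (-24, 11);  v_rel = (-3, 1),  |v_rel|² = 10
v_rel×d = (-3)·(11) − (1)·(-24) = -9
since m = R²·10 − (-9)²:  R² = (81 + 2479) / 10 = 256
R = √256 = 16  ⇒  r_B = 16 − 8 = 8

rB=8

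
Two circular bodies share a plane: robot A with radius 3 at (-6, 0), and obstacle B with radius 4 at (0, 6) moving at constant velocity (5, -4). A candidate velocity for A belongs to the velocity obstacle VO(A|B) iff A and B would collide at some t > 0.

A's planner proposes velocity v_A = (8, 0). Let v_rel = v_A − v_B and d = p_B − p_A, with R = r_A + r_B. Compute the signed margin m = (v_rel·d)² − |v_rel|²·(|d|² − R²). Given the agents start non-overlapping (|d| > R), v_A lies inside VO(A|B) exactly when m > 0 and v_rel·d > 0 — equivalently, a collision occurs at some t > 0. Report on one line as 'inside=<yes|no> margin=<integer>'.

d = (6, 6),  |d|² = 72;  R = 3+4 = 7,  c = 72−7² = 23
v_rel = (3, 4),  |v_rel|² = 25;  v_rel·d = (3)·(6) + (4)·(6) = 42
25·t² − 84·t + 23 = 0  ⇒  m = 42² − 25·23 = 1189
m = 1189 > 0,  v_rel·d = 42 > 0  ⇒  inside

inside=yes margin=1189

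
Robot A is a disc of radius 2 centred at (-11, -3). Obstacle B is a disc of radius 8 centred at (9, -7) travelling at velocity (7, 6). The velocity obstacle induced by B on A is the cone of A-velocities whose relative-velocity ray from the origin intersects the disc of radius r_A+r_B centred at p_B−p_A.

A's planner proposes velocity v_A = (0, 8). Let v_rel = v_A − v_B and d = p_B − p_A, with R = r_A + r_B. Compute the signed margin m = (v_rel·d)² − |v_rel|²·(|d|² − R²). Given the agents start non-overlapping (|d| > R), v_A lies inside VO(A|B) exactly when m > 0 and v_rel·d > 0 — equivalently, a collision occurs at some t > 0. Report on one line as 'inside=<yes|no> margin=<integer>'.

d = (20, -4),  |d|² = 416;  R = 2+8 = 10,  c = 416−10² = 316
v_rel = (-7, 2),  |v_rel|² = 53;  v_rel·d = (-7)·(20) + (2)·(-4) = -148
53·t² + 296·t + 316 = 0  ⇒  m = (-148)² − 53·316 = 5156
m = 5156 > 0,  v_rel·d = -148 < 0  ⇒  outside

inside=no margin=5156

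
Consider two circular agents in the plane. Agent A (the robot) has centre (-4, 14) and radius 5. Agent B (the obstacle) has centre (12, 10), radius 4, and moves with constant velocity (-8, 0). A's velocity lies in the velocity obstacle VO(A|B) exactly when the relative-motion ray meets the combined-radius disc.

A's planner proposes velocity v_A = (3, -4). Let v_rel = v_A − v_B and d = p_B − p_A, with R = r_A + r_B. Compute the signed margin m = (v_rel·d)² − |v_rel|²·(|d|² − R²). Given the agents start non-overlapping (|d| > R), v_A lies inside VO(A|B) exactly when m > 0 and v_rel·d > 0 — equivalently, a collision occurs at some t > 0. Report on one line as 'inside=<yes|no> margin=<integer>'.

d = (16, -4),  |d|² = 272;  R = 5+4 = 9,  c = 272−9² = 191
v_rel = (11, -4),  |v_rel|² = 137;  v_rel·d = (11)·(16) + (-4)·(-4) = 192
137·t² − 384·t + 191 = 0  ⇒  m = 192² − 137·191 = 10697
m = 10697 > 0,  v_rel·d = 192 > 0  ⇒  inside

inside=yes margin=10697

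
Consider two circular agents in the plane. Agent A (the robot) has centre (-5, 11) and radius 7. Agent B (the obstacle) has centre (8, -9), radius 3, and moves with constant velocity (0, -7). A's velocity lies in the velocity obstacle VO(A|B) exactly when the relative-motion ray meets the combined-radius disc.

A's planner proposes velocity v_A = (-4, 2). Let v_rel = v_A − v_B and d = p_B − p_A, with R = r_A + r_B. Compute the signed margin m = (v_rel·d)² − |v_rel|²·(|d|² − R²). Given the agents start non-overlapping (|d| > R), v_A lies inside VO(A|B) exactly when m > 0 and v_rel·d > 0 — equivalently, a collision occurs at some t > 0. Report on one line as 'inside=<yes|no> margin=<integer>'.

d = (13, -20),  |d|² = 569;  R = 7+3 = 10,  c = 569−10² = 469
v_rel = (-4, 9),  |v_rel|² = 97;  v_rel·d = (-4)·(13) + (9)·(-20) = -232
97·t² + 464·t + 469 = 0  ⇒  m = (-232)² − 97·469 = 8331
m = 8331 > 0,  v_rel·d = -232 < 0  ⇒  outside

inside=no margin=8331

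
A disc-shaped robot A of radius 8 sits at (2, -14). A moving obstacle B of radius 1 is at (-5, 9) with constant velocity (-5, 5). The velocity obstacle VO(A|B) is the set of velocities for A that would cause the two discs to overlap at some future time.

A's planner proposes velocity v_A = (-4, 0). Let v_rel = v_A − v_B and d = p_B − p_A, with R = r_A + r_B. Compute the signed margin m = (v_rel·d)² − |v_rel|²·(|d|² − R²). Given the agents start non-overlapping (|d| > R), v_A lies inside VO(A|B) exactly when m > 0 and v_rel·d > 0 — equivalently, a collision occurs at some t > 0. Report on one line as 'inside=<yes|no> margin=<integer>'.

d = (-7, 23),  |d|² = 578;  R = 8+1 = 9,  c = 578−9² = 497
v_rel = (1, -5),  |v_rel|² = 26;  v_rel·d = (1)·(-7) + (-5)·(23) = -122
26·t² + 244·t + 497 = 0  ⇒  m = (-122)² − 26·497 = 1962
m = 1962 > 0,  v_rel·d = -122 < 0  ⇒  outside

inside=no margin=1962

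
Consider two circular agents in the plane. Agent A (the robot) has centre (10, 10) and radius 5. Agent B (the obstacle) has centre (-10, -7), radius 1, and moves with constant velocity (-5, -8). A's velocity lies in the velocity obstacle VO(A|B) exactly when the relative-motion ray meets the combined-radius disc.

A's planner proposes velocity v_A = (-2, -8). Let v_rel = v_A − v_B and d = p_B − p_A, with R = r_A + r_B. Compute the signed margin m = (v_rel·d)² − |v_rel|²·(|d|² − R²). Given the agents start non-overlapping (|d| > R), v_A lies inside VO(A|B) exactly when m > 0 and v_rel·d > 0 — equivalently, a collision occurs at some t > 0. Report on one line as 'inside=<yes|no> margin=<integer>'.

d = (-20, -17),  |d|² = 689;  R = 5+1 = 6,  c = 689−6² = 653
v_rel = (3, 0),  |v_rel|² = 9;  v_rel·d = (3)·(-20) + (0)·(-17) = -60
9·t² + 120·t + 653 = 0  ⇒  m = (-60)² − 9·653 = -2277
m = -2277 < 0,  v_rel·d = -60 < 0  ⇒  outside

inside=no margin=-2277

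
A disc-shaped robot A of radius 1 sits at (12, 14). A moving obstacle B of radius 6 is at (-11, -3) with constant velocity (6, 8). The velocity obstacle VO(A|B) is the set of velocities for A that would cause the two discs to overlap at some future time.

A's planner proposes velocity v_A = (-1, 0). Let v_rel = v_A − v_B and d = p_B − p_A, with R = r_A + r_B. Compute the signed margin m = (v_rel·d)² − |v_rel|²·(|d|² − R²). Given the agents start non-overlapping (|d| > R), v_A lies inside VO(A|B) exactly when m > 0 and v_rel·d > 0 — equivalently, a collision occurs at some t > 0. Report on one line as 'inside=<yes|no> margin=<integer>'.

d = (-23, -17),  |d|² = 818;  R = 1+6 = 7,  c = 818−7² = 769
v_rel = (-7, -8),  |v_rel|² = 113;  v_rel·d = (-7)·(-23) + (-8)·(-17) = 297
113·t² − 594·t + 769 = 0  ⇒  m = 297² − 113·769 = 1312
m = 1312 > 0,  v_rel·d = 297 > 0  ⇒  inside

inside=yes margin=1312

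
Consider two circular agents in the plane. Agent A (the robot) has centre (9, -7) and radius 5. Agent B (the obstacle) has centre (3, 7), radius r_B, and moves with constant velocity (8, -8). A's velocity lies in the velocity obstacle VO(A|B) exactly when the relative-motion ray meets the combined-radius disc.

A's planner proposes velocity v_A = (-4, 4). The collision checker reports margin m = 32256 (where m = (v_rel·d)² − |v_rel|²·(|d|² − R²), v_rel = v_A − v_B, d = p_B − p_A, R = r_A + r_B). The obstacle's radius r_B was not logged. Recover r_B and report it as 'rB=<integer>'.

m = 32256
d = (-6, 14);  v_rel = (-12, 12),  |v_rel|² = 288
v_rel×d = (-12)·(14) − (12)·(-6) = -96
since m = R²·288 − (-96)²:  R² = (9216 + 32256) / 288 = 144
R = √144 = 12  ⇒  r_B = 12 − 5 = 7

rB=7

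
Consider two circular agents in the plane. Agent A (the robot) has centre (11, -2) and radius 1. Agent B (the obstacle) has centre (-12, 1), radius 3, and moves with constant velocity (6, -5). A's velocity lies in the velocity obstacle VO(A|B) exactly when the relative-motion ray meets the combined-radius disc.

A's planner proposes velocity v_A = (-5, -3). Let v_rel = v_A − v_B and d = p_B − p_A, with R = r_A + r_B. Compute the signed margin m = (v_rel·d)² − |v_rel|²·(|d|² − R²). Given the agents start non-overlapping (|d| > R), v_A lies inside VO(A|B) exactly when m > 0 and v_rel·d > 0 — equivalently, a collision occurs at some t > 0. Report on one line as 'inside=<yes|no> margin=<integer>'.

d = (-23, 3),  |d|² = 538;  R = 1+3 = 4,  c = 538−4² = 522
v_rel = (-11, 2),  |v_rel|² = 125;  v_rel·d = (-11)·(-23) + (2)·(3) = 259
125·t² − 518·t + 522 = 0  ⇒  m = 259² − 125·522 = 1831
m = 1831 > 0,  v_rel·d = 259 > 0  ⇒  inside

inside=yes margin=1831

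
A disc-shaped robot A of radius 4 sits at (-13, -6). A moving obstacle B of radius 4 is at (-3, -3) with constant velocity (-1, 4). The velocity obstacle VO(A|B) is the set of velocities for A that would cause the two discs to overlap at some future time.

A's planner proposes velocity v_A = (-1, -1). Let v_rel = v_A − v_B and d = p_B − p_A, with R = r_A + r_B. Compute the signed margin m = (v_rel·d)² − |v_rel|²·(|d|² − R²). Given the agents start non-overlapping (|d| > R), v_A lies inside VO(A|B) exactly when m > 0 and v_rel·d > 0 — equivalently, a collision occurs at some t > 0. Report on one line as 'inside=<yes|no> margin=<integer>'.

d = (10, 3),  |d|² = 109;  R = 4+4 = 8,  c = 109−8² = 45
v_rel = (0, -5),  |v_rel|² = 25;  v_rel·d = (0)·(10) + (-5)·(3) = -15
25·t² + 30·t + 45 = 0  ⇒  m = (-15)² − 25·45 = -900
m = -900 < 0,  v_rel·d = -15 < 0  ⇒  outside

inside=no margin=-900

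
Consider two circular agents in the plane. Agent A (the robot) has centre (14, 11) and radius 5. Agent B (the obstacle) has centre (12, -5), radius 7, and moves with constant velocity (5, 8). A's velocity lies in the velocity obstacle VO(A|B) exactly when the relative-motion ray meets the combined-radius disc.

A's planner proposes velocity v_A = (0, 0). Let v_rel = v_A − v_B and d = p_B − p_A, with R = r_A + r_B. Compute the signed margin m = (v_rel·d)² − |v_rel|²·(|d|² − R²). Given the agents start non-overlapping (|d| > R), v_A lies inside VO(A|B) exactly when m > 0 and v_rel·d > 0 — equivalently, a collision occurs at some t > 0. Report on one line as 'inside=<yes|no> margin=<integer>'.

d = (-2, -16),  |d|² = 260;  R = 5+7 = 12,  c = 260−12² = 116
v_rel = (-5, -8),  |v_rel|² = 89;  v_rel·d = (-5)·(-2) + (-8)·(-16) = 138
89·t² − 276·t + 116 = 0  ⇒  m = 138² − 89·116 = 8720
m = 8720 > 0,  v_rel·d = 138 > 0  ⇒  inside

inside=yes margin=8720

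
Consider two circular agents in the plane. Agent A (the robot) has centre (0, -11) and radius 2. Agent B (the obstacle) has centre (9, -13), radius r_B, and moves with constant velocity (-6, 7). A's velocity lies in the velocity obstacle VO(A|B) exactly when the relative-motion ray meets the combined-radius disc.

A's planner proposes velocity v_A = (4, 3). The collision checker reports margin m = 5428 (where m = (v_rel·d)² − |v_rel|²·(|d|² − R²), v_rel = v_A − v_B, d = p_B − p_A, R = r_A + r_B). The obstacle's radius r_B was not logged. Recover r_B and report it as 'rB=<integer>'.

m = 5428
d = (9, -2);  v_rel = (10, -4),  |v_rel|² = 116
v_rel×d = (10)·(-2) − (-4)·(9) = 16
since m = R²·116 − 16²:  R² = (256 + 5428) / 116 = 49
R = √49 = 7  ⇒  r_B = 7 − 2 = 5

rB=5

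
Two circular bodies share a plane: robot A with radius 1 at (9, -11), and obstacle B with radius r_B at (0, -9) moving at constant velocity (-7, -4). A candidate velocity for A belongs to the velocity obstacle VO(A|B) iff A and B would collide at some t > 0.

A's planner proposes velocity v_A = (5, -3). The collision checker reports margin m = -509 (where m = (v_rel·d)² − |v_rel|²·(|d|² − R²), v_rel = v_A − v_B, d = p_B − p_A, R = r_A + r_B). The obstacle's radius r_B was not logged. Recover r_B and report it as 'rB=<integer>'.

m = -509
d = (-9, 2);  v_rel = (12, 1),  |v_rel|² = 145
v_rel×d = (12)·(2) − (1)·(-9) = 33
since m = R²·145 − 33²:  R² = (1089 + -509) / 145 = 4
R = √4 = 2  ⇒  r_B = 2 − 1 = 1

rB=1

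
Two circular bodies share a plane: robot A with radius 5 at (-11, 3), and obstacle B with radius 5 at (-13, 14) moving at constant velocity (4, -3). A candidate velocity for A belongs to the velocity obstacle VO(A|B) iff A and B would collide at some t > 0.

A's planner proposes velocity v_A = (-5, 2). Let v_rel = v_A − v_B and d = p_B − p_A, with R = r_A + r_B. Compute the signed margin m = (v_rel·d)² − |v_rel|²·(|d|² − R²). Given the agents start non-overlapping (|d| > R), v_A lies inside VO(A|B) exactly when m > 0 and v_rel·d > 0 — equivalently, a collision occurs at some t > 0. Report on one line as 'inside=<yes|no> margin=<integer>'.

d = (-2, 11),  |d|² = 125;  R = 5+5 = 10,  c = 125−10² = 25
v_rel = (-9, 5),  |v_rel|² = 106;  v_rel·d = (-9)·(-2) + (5)·(11) = 73
106·t² − 146·t + 25 = 0  ⇒  m = 73² − 106·25 = 2679
m = 2679 > 0,  v_rel·d = 73 > 0  ⇒  inside

inside=yes margin=2679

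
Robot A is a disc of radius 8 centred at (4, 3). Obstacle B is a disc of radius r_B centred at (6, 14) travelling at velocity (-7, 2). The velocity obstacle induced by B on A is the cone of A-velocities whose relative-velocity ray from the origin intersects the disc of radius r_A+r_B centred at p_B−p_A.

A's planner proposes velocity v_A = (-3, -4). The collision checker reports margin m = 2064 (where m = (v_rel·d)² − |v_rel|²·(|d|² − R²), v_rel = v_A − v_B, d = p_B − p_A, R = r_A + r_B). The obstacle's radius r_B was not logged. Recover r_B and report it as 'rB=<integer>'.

m = 2064
d = (2, 11);  v_rel = (4, -6),  |v_rel|² = 52
v_rel×d = (4)·(11) − (-6)·(2) = 56
since m = R²·52 − 56²:  R² = (3136 + 2064) / 52 = 100
R = √100 = 10  ⇒  r_B = 10 − 8 = 2

rB=2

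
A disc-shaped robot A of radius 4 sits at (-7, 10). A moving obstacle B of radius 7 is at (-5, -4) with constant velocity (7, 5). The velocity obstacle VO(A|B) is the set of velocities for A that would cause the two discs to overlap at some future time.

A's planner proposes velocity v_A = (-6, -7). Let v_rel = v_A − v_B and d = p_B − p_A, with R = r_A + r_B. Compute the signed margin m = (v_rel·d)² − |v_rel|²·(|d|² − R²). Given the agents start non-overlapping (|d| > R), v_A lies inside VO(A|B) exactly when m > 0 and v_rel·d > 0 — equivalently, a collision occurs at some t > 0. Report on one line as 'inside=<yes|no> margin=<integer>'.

d = (2, -14),  |d|² = 200;  R = 4+7 = 11,  c = 200−11² = 79
v_rel = (-13, -12),  |v_rel|² = 313;  v_rel·d = (-13)·(2) + (-12)·(-14) = 142
313·t² − 284·t + 79 = 0  ⇒  m = 142² − 313·79 = -4563
m = -4563 < 0,  v_rel·d = 142 > 0  ⇒  outside

inside=no margin=-4563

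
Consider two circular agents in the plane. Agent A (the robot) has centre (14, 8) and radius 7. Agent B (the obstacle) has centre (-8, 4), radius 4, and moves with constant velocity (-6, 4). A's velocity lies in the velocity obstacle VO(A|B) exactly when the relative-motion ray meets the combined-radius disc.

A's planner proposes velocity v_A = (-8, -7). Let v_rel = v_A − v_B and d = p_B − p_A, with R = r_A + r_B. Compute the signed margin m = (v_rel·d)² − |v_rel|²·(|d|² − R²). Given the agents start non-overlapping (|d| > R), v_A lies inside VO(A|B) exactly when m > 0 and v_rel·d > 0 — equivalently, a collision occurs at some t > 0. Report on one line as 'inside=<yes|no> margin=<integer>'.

d = (-22, -4),  |d|² = 500;  R = 7+4 = 11,  c = 500−11² = 379
v_rel = (-2, -11),  |v_rel|² = 125;  v_rel·d = (-2)·(-22) + (-11)·(-4) = 88
125·t² − 176·t + 379 = 0  ⇒  m = 88² − 125·379 = -39631
m = -39631 < 0,  v_rel·d = 88 > 0  ⇒  outside

inside=no margin=-39631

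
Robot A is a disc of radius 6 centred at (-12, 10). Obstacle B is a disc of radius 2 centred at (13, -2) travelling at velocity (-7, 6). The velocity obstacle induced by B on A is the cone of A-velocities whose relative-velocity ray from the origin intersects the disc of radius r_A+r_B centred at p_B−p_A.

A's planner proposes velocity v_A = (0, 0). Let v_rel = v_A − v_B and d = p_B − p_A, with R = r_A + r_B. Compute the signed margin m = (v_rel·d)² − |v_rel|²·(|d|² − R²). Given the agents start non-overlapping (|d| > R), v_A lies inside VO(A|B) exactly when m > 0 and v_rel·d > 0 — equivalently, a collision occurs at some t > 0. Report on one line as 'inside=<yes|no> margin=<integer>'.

d = (25, -12),  |d|² = 769;  R = 6+2 = 8,  c = 769−8² = 705
v_rel = (7, -6),  |v_rel|² = 85;  v_rel·d = (7)·(25) + (-6)·(-12) = 247
85·t² − 494·t + 705 = 0  ⇒  m = 247² − 85·705 = 1084
m = 1084 > 0,  v_rel·d = 247 > 0  ⇒  inside

inside=yes margin=1084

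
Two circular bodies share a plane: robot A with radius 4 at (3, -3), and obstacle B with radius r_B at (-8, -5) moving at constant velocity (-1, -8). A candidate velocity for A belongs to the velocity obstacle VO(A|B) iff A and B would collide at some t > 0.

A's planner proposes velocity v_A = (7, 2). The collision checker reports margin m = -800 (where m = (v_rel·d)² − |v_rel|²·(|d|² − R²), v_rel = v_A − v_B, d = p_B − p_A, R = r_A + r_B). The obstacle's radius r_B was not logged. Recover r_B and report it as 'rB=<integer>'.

m = -800
d = (-11, -2);  v_rel = (8, 10),  |v_rel|² = 164
v_rel×d = (8)·(-2) − (10)·(-11) = 94
since m = R²·164 − 94²:  R² = (8836 + -800) / 164 = 49
R = √49 = 7  ⇒  r_B = 7 − 4 = 3

rB=3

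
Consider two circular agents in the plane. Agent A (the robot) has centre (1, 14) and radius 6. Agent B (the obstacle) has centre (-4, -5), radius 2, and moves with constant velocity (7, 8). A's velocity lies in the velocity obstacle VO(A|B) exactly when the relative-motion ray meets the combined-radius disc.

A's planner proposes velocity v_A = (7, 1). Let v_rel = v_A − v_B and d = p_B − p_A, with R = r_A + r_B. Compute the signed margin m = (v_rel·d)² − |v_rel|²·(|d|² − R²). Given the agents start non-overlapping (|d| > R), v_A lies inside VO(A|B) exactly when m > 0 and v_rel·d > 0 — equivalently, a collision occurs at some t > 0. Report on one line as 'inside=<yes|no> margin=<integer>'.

d = (-5, -19),  |d|² = 386;  R = 6+2 = 8,  c = 386−8² = 322
v_rel = (0, -7),  |v_rel|² = 49;  v_rel·d = (0)·(-5) + (-7)·(-19) = 133
49·t² − 266·t + 322 = 0  ⇒  m = 133² − 49·322 = 1911
m = 1911 > 0,  v_rel·d = 133 > 0  ⇒  inside

inside=yes margin=1911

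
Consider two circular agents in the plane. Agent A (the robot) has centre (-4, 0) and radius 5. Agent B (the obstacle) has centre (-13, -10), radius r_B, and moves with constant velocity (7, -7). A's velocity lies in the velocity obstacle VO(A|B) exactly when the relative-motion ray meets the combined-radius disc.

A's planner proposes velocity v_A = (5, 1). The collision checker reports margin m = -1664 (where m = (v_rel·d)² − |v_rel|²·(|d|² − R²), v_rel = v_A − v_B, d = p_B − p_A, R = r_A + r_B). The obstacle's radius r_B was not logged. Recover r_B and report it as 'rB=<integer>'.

m = -1664
d = (-9, -10);  v_rel = (-2, 8),  |v_rel|² = 68
v_rel×d = (-2)·(-10) − (8)·(-9) = 92
since m = R²·68 − 92²:  R² = (8464 + -1664) / 68 = 100
R = √100 = 10  ⇒  r_B = 10 − 5 = 5

rB=5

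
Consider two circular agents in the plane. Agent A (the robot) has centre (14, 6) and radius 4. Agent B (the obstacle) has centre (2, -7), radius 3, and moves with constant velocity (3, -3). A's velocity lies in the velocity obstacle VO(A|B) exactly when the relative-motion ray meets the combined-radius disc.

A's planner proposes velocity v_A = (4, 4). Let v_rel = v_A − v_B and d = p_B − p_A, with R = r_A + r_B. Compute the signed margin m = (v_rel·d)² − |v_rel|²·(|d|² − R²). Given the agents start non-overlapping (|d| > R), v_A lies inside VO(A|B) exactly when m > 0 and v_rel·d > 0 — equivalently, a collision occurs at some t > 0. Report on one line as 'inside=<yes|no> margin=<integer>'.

d = (-12, -13),  |d|² = 313;  R = 4+3 = 7,  c = 313−7² = 264
v_rel = (1, 7),  |v_rel|² = 50;  v_rel·d = (1)·(-12) + (7)·(-13) = -103
50·t² + 206·t + 264 = 0  ⇒  m = (-103)² − 50·264 = -2591
m = -2591 < 0,  v_rel·d = -103 < 0  ⇒  outside

inside=no margin=-2591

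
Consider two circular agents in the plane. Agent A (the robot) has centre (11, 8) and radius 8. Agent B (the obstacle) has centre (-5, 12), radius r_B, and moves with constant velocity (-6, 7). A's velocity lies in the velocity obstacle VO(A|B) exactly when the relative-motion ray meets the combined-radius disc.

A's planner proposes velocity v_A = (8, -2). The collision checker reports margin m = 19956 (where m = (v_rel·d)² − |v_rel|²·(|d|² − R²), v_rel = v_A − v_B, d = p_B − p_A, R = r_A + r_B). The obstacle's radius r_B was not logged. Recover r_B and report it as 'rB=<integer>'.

m = 19956
d = (-16, 4);  v_rel = (14, -9),  |v_rel|² = 277
v_rel×d = (14)·(4) − (-9)·(-16) = -88
since m = R²·277 − (-88)²:  R² = (7744 + 19956) / 277 = 100
R = √100 = 10  ⇒  r_B = 10 − 8 = 2

rB=2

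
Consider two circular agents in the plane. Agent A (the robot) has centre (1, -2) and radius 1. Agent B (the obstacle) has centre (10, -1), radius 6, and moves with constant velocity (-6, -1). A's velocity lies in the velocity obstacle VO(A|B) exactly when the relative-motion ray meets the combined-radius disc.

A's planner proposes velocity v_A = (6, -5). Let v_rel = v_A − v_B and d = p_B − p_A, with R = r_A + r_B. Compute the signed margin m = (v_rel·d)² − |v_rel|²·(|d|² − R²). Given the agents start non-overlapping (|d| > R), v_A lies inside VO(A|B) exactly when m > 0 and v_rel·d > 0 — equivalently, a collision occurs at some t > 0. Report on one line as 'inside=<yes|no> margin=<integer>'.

d = (9, 1),  |d|² = 82;  R = 1+6 = 7,  c = 82−7² = 33
v_rel = (12, -4),  |v_rel|² = 160;  v_rel·d = (12)·(9) + (-4)·(1) = 104
160·t² − 208·t + 33 = 0  ⇒  m = 104² − 160·33 = 5536
m = 5536 > 0,  v_rel·d = 104 > 0  ⇒  inside

inside=yes margin=5536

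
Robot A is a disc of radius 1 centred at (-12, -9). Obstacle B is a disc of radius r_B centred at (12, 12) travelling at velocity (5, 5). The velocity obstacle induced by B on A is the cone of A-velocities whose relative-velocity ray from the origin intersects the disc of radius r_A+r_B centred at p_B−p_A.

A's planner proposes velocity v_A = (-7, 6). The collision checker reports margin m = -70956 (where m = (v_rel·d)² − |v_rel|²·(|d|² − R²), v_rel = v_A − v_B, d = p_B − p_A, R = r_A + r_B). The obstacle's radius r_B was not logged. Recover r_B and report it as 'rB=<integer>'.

m = -70956
d = (24, 21);  v_rel = (-12, 1),  |v_rel|² = 145
v_rel×d = (-12)·(21) − (1)·(24) = -276
since m = R²·145 − (-276)²:  R² = (76176 + -70956) / 145 = 36
R = √36 = 6  ⇒  r_B = 6 − 1 = 5

rB=5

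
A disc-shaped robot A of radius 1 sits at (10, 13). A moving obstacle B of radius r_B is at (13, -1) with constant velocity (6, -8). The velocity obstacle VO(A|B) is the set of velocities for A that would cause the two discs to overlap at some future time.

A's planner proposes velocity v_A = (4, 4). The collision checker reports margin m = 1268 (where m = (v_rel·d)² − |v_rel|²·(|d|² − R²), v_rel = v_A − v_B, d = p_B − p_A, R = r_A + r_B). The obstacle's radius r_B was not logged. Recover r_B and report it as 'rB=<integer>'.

m = 1268
d = (3, -14);  v_rel = (-2, 12),  |v_rel|² = 148
v_rel×d = (-2)·(-14) − (12)·(3) = -8
since m = R²·148 − (-8)²:  R² = (64 + 1268) / 148 = 9
R = √9 = 3  ⇒  r_B = 3 − 1 = 2

rB=2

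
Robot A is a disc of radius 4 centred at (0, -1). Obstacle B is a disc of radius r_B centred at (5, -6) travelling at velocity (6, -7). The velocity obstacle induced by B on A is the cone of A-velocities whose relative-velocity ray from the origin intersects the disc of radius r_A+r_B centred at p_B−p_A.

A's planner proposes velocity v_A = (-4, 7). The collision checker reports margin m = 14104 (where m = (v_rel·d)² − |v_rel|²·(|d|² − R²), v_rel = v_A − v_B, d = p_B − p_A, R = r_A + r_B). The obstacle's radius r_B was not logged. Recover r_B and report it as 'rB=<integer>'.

m = 14104
d = (5, -5);  v_rel = (-10, 14),  |v_rel|² = 296
v_rel×d = (-10)·(-5) − (14)·(5) = -20
since m = R²·296 − (-20)²:  R² = (400 + 14104) / 296 = 49
R = √49 = 7  ⇒  r_B = 7 − 4 = 3

rB=3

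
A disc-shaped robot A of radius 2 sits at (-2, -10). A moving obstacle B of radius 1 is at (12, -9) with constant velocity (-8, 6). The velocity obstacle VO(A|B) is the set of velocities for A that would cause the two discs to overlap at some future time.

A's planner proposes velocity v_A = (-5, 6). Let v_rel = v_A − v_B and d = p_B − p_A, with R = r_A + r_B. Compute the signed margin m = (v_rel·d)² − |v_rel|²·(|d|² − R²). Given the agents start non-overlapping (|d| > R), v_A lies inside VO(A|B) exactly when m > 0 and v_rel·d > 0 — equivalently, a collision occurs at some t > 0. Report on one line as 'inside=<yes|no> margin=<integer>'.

d = (14, 1),  |d|² = 197;  R = 2+1 = 3,  c = 197−3² = 188
v_rel = (3, 0),  |v_rel|² = 9;  v_rel·d = (3)·(14) + (0)·(1) = 42
9·t² − 84·t + 188 = 0  ⇒  m = 42² − 9·188 = 72
m = 72 > 0,  v_rel·d = 42 > 0  ⇒  inside

inside=yes margin=72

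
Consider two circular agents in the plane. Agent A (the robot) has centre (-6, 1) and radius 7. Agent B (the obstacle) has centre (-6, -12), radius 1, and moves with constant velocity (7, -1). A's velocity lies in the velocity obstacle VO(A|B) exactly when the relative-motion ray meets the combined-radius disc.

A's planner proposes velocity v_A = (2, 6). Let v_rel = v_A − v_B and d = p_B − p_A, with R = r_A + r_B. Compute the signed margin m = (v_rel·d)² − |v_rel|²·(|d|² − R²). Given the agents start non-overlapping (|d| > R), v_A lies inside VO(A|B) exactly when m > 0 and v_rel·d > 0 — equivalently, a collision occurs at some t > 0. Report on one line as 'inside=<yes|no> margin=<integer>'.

d = (0, -13),  |d|² = 169;  R = 7+1 = 8,  c = 169−8² = 105
v_rel = (-5, 7),  |v_rel|² = 74;  v_rel·d = (-5)·(0) + (7)·(-13) = -91
74·t² + 182·t + 105 = 0  ⇒  m = (-91)² − 74·105 = 511
m = 511 > 0,  v_rel·d = -91 < 0  ⇒  outside

inside=no margin=511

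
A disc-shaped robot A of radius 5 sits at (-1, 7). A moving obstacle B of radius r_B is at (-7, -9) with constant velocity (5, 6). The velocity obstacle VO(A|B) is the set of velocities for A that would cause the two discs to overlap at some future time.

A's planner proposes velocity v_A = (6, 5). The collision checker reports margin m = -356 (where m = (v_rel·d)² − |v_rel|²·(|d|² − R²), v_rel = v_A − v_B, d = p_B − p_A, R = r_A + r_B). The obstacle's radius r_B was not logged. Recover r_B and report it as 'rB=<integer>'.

m = -356
d = (-6, -16);  v_rel = (1, -1),  |v_rel|² = 2
v_rel×d = (1)·(-16) − (-1)·(-6) = -22
since m = R²·2 − (-22)²:  R² = (484 + -356) / 2 = 64
R = √64 = 8  ⇒  r_B = 8 − 5 = 3

rB=3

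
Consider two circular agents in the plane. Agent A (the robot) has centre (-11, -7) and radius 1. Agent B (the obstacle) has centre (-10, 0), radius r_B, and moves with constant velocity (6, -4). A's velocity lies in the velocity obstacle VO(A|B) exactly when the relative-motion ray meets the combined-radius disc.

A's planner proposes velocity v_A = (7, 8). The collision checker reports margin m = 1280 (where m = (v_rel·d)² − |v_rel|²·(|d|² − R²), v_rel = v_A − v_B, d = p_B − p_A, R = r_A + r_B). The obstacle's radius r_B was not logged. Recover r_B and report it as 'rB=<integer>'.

m = 1280
d = (1, 7);  v_rel = (1, 12),  |v_rel|² = 145
v_rel×d = (1)·(7) − (12)·(1) = -5
since m = R²·145 − (-5)²:  R² = (25 + 1280) / 145 = 9
R = √9 = 3  ⇒  r_B = 3 − 1 = 2

rB=2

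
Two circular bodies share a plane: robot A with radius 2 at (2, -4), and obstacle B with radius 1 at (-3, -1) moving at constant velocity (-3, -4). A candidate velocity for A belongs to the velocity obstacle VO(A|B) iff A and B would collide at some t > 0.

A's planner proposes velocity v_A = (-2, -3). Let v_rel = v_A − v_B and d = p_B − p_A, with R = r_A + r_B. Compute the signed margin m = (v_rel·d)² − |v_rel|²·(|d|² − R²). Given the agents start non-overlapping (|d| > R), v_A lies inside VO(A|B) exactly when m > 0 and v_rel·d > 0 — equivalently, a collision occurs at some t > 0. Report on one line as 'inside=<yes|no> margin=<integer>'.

d = (-5, 3),  |d|² = 34;  R = 2+1 = 3,  c = 34−3² = 25
v_rel = (1, 1),  |v_rel|² = 2;  v_rel·d = (1)·(-5) + (1)·(3) = -2
2·t² + 4·t + 25 = 0  ⇒  m = (-2)² − 2·25 = -46
m = -46 < 0,  v_rel·d = -2 < 0  ⇒  outside

inside=no margin=-46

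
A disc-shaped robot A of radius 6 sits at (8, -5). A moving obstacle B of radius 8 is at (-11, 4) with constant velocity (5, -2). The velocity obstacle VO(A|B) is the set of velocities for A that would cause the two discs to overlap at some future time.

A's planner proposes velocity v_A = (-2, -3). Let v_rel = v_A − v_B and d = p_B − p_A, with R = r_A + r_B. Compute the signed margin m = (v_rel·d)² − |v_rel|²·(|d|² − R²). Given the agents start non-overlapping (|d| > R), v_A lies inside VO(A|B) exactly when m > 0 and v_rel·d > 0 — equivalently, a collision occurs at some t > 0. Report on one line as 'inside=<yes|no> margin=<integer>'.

d = (-19, 9),  |d|² = 442;  R = 6+8 = 14,  c = 442−14² = 246
v_rel = (-7, -1),  |v_rel|² = 50;  v_rel·d = (-7)·(-19) + (-1)·(9) = 124
50·t² − 248·t + 246 = 0  ⇒  m = 124² − 50·246 = 3076
m = 3076 > 0,  v_rel·d = 124 > 0  ⇒  inside

inside=yes margin=3076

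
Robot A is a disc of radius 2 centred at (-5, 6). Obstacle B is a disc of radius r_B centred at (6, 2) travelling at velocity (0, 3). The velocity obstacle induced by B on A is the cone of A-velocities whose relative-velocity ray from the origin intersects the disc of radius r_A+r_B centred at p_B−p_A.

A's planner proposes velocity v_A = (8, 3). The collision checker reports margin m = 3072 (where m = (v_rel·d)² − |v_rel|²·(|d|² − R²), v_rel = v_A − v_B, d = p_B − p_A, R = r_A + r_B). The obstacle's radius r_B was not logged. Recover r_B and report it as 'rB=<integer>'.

m = 3072
d = (11, -4);  v_rel = (8, 0),  |v_rel|² = 64
v_rel×d = (8)·(-4) − (0)·(11) = -32
since m = R²·64 − (-32)²:  R² = (1024 + 3072) / 64 = 64
R = √64 = 8  ⇒  r_B = 8 − 2 = 6

rB=6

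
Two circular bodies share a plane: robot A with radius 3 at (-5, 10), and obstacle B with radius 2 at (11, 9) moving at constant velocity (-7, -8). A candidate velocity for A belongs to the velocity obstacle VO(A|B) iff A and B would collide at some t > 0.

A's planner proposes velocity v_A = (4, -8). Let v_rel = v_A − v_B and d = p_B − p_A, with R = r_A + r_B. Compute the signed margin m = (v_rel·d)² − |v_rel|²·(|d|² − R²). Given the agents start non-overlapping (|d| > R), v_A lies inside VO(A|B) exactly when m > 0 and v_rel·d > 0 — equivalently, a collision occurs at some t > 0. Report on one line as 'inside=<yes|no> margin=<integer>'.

d = (16, -1),  |d|² = 257;  R = 3+2 = 5,  c = 257−5² = 232
v_rel = (11, 0),  |v_rel|² = 121;  v_rel·d = (11)·(16) + (0)·(-1) = 176
121·t² − 352·t + 232 = 0  ⇒  m = 176² − 121·232 = 2904
m = 2904 > 0,  v_rel·d = 176 > 0  ⇒  inside

inside=yes margin=2904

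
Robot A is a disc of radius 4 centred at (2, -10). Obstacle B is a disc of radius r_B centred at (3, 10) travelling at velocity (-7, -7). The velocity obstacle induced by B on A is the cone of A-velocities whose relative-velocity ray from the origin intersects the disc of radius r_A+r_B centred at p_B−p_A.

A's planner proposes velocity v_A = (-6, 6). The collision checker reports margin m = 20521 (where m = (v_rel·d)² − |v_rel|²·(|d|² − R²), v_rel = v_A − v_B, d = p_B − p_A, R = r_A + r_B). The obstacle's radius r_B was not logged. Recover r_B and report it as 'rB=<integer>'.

m = 20521
d = (1, 20);  v_rel = (1, 13),  |v_rel|² = 170
v_rel×d = (1)·(20) − (13)·(1) = 7
since m = R²·170 − 7²:  R² = (49 + 20521) / 170 = 121
R = √121 = 11  ⇒  r_B = 11 − 4 = 7

rB=7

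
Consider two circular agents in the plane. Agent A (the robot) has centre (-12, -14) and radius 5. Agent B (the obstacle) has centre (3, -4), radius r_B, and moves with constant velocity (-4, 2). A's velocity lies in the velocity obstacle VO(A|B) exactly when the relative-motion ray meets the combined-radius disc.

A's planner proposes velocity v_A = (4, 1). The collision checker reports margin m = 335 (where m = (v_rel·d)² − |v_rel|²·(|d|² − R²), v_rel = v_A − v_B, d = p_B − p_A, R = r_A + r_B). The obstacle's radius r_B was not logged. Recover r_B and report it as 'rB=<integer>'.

m = 335
d = (15, 10);  v_rel = (8, -1),  |v_rel|² = 65
v_rel×d = (8)·(10) − (-1)·(15) = 95
since m = R²·65 − 95²:  R² = (9025 + 335) / 65 = 144
R = √144 = 12  ⇒  r_B = 12 − 5 = 7

rB=7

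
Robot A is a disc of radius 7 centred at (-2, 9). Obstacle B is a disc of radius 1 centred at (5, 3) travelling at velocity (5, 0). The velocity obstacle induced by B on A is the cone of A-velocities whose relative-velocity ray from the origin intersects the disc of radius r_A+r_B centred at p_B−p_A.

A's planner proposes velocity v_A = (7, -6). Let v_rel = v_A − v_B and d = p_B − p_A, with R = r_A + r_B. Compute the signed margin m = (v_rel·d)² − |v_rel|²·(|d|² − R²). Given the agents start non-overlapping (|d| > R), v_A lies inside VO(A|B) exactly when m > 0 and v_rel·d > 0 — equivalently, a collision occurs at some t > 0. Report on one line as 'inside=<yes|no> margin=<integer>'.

d = (7, -6),  |d|² = 85;  R = 7+1 = 8,  c = 85−8² = 21
v_rel = (2, -6),  |v_rel|² = 40;  v_rel·d = (2)·(7) + (-6)·(-6) = 50
40·t² − 100·t + 21 = 0  ⇒  m = 50² − 40·21 = 1660
m = 1660 > 0,  v_rel·d = 50 > 0  ⇒  inside

inside=yes margin=1660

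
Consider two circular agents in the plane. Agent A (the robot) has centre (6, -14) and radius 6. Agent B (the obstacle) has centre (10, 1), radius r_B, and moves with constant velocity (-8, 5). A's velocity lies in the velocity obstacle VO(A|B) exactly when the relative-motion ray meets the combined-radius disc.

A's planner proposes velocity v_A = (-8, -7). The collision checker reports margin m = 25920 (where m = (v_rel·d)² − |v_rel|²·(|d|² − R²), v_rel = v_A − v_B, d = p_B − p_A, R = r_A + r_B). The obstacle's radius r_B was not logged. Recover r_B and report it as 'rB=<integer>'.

m = 25920
d = (4, 15);  v_rel = (0, -12),  |v_rel|² = 144
v_rel×d = (0)·(15) − (-12)·(4) = 48
since m = R²·144 − 48²:  R² = (2304 + 25920) / 144 = 196
R = √196 = 14  ⇒  r_B = 14 − 6 = 8

rB=8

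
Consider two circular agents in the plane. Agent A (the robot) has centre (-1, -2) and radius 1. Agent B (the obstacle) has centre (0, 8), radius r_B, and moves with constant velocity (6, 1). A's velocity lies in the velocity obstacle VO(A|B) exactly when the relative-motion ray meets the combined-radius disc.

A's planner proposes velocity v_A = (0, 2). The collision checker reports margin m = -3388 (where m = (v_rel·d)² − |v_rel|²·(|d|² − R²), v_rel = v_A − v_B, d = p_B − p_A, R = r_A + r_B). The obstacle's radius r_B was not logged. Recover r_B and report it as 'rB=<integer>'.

m = -3388
d = (1, 10);  v_rel = (-6, 1),  |v_rel|² = 37
v_rel×d = (-6)·(10) − (1)·(1) = -61
since m = R²·37 − (-61)²:  R² = (3721 + -3388) / 37 = 9
R = √9 = 3  ⇒  r_B = 3 − 1 = 2

rB=2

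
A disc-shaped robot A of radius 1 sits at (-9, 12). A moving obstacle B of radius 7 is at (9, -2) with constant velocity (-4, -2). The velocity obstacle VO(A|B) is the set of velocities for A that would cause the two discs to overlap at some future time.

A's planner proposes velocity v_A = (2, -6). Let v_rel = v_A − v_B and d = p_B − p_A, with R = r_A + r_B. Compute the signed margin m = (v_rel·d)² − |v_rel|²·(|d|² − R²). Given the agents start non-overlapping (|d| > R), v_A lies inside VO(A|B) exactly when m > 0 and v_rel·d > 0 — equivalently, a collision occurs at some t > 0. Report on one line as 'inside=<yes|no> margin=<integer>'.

d = (18, -14),  |d|² = 520;  R = 1+7 = 8,  c = 520−8² = 456
v_rel = (6, -4),  |v_rel|² = 52;  v_rel·d = (6)·(18) + (-4)·(-14) = 164
52·t² − 328·t + 456 = 0  ⇒  m = 164² − 52·456 = 3184
m = 3184 > 0,  v_rel·d = 164 > 0  ⇒  inside

inside=yes margin=3184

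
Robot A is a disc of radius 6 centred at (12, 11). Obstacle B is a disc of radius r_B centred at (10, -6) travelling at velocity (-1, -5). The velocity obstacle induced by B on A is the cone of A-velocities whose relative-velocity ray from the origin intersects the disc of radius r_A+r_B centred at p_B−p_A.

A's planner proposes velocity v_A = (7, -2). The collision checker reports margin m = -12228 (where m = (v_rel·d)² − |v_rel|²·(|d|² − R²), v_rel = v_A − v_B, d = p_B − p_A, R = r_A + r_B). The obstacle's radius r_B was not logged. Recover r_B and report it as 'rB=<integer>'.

m = -12228
d = (-2, -17);  v_rel = (8, 3),  |v_rel|² = 73
v_rel×d = (8)·(-17) − (3)·(-2) = -130
since m = R²·73 − (-130)²:  R² = (16900 + -12228) / 73 = 64
R = √64 = 8  ⇒  r_B = 8 − 6 = 2

rB=2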